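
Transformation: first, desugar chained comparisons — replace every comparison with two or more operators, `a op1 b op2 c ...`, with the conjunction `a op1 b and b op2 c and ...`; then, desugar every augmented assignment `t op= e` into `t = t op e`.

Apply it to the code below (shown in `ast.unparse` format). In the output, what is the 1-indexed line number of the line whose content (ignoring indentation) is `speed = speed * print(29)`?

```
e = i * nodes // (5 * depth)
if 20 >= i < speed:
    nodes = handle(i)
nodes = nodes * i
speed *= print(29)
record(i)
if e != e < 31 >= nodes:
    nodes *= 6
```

5

Transformed code:
e = i * nodes // (5 * depth)
if 20 >= i and i < speed:
    nodes = handle(i)
nodes = nodes * i
speed = speed * print(29)
record(i)
if e != e and e < 31 and (31 >= nodes):
    nodes = nodes * 6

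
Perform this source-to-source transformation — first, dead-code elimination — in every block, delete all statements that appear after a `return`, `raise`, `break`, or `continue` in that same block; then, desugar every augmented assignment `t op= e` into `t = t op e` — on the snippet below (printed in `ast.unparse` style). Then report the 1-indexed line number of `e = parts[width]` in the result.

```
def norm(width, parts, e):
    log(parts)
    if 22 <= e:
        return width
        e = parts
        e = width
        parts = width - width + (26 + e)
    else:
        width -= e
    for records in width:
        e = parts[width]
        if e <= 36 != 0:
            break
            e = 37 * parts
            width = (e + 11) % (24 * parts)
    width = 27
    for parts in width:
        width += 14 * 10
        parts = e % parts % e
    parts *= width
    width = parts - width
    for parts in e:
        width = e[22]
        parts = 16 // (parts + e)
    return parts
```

Transformed code:
def norm(width, parts, e):
    log(parts)
    if 22 <= e:
        return width
    else:
        width = width - e
    for records in width:
        e = parts[width]
        if e <= 36 != 0:
            break
    width = 27
    for parts in width:
        width = width + 14 * 10
        parts = e % parts % e
    parts = parts * width
    width = parts - width
    for parts in e:
        width = e[22]
        parts = 16 // (parts + e)
    return parts

8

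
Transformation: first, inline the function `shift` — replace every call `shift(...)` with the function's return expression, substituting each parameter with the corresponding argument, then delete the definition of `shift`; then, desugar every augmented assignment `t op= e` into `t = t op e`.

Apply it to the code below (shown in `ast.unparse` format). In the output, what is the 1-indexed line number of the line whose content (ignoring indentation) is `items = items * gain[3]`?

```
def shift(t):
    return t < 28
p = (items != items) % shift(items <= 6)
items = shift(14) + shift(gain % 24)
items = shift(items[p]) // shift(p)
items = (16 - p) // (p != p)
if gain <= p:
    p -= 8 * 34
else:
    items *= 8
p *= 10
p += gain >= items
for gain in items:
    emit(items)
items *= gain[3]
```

13

Transformed code:
p = (items != items) % ((items <= 6) < 28)
items = (14 < 28) + (gain % 24 < 28)
items = (items[p] < 28) // (p < 28)
items = (16 - p) // (p != p)
if gain <= p:
    p = p - 8 * 34
else:
    items = items * 8
p = p * 10
p = p + (gain >= items)
for gain in items:
    emit(items)
items = items * gain[3]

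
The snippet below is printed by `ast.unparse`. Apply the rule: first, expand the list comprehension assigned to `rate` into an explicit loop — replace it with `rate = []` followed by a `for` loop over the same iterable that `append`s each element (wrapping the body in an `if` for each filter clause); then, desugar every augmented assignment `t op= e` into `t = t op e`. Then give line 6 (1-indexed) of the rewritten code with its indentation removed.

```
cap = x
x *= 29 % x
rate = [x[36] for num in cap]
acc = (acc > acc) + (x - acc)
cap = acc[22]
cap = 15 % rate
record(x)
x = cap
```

Transformed code:
cap = x
x = x * (29 % x)
rate = []
for num in cap:
    rate.append(x[36])
acc = (acc > acc) + (x - acc)
cap = acc[22]
cap = 15 % rate
record(x)
x = cap

acc = (acc > acc) + (x - acc)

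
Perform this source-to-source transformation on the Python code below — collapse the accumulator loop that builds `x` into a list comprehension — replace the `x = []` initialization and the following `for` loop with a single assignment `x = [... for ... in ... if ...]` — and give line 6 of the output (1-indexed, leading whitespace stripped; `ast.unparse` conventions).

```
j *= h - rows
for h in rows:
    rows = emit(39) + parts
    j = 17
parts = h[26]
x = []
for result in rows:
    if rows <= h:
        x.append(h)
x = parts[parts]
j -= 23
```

x = [h for result in rows if rows <= h]

Transformed code:
j *= h - rows
for h in rows:
    rows = emit(39) + parts
    j = 17
parts = h[26]
x = [h for result in rows if rows <= h]
x = parts[parts]
j -= 23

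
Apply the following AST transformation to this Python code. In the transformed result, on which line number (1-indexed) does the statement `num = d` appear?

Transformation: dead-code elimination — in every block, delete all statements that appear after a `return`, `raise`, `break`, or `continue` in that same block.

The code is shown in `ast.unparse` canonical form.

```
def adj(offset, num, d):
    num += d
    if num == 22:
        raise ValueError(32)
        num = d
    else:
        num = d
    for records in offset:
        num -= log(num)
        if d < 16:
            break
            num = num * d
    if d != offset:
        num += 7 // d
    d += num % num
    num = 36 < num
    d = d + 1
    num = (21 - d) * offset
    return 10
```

6

Transformed code:
def adj(offset, num, d):
    num += d
    if num == 22:
        raise ValueError(32)
    else:
        num = d
    for records in offset:
        num -= log(num)
        if d < 16:
            break
    if d != offset:
        num += 7 // d
    d += num % num
    num = 36 < num
    d = d + 1
    num = (21 - d) * offset
    return 10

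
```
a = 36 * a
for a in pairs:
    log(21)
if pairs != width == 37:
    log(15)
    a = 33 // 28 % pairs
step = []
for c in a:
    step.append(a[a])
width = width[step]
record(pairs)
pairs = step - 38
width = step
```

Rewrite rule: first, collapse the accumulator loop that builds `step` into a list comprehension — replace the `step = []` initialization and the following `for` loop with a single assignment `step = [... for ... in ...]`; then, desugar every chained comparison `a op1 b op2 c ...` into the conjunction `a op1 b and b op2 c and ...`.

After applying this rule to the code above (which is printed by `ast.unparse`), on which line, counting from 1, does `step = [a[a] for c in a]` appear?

Transformed code:
a = 36 * a
for a in pairs:
    log(21)
if pairs != width and width == 37:
    log(15)
    a = 33 // 28 % pairs
step = [a[a] for c in a]
width = width[step]
record(pairs)
pairs = step - 38
width = step

7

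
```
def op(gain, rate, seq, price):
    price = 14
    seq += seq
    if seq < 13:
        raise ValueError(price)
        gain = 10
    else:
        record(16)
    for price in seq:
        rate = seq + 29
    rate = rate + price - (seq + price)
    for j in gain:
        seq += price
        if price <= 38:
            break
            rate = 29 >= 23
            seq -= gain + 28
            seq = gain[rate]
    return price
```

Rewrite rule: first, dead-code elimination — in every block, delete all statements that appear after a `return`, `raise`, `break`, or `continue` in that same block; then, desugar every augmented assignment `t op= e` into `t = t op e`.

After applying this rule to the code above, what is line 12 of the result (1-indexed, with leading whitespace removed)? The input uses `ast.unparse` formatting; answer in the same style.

Transformed code:
def op(gain, rate, seq, price):
    price = 14
    seq = seq + seq
    if seq < 13:
        raise ValueError(price)
    else:
        record(16)
    for price in seq:
        rate = seq + 29
    rate = rate + price - (seq + price)
    for j in gain:
        seq = seq + price
        if price <= 38:
            break
    return price

seq = seq + price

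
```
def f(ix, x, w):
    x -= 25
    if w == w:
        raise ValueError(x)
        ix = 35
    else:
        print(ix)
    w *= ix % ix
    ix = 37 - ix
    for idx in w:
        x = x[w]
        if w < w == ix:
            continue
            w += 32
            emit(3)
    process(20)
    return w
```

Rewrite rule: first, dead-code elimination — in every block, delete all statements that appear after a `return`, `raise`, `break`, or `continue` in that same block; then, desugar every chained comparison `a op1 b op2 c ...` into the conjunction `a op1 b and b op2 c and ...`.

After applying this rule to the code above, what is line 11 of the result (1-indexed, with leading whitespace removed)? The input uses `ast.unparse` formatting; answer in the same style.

if w < w and w == ix:

Transformed code:
def f(ix, x, w):
    x -= 25
    if w == w:
        raise ValueError(x)
    else:
        print(ix)
    w *= ix % ix
    ix = 37 - ix
    for idx in w:
        x = x[w]
        if w < w and w == ix:
            continue
    process(20)
    return w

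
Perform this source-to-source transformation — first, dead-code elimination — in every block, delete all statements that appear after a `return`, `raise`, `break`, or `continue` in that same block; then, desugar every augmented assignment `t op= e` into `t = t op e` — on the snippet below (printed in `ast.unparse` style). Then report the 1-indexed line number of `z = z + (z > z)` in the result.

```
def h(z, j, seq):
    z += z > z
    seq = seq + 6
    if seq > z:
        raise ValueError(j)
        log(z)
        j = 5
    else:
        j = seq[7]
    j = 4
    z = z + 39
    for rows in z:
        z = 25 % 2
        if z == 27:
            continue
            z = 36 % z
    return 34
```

2

Transformed code:
def h(z, j, seq):
    z = z + (z > z)
    seq = seq + 6
    if seq > z:
        raise ValueError(j)
    else:
        j = seq[7]
    j = 4
    z = z + 39
    for rows in z:
        z = 25 % 2
        if z == 27:
            continue
    return 34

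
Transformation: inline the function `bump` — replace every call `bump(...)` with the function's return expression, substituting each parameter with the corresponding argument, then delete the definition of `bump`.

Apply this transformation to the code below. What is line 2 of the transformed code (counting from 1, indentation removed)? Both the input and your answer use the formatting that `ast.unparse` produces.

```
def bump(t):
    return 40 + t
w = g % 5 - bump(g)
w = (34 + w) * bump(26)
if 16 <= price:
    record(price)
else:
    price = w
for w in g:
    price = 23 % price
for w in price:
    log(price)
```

Transformed code:
w = g % 5 - (40 + g)
w = (34 + w) * (40 + 26)
if 16 <= price:
    record(price)
else:
    price = w
for w in g:
    price = 23 % price
for w in price:
    log(price)

w = (34 + w) * (40 + 26)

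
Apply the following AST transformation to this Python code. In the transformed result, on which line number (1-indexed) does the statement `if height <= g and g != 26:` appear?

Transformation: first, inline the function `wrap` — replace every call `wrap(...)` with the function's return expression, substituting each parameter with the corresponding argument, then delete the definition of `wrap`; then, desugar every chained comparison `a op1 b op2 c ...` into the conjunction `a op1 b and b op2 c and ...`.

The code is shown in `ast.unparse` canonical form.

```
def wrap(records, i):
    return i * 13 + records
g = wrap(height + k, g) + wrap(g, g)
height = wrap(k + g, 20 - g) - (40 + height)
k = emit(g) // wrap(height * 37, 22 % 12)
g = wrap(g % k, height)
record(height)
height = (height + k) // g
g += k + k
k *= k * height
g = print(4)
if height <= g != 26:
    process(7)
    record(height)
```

Transformed code:
g = g * 13 + (height + k) + (g * 13 + g)
height = (20 - g) * 13 + (k + g) - (40 + height)
k = emit(g) // (22 % 12 * 13 + height * 37)
g = height * 13 + g % k
record(height)
height = (height + k) // g
g += k + k
k *= k * height
g = print(4)
if height <= g and g != 26:
    process(7)
    record(height)

10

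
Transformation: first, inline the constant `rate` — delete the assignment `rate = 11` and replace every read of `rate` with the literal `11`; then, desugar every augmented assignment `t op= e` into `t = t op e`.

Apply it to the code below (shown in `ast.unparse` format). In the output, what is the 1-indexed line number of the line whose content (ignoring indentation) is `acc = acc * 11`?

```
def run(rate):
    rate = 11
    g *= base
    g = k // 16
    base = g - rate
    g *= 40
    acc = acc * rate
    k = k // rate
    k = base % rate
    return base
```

Transformed code:
def run(rate):
    g = g * base
    g = k // 16
    base = g - 11
    g = g * 40
    acc = acc * 11
    k = k // 11
    k = base % 11
    return base

6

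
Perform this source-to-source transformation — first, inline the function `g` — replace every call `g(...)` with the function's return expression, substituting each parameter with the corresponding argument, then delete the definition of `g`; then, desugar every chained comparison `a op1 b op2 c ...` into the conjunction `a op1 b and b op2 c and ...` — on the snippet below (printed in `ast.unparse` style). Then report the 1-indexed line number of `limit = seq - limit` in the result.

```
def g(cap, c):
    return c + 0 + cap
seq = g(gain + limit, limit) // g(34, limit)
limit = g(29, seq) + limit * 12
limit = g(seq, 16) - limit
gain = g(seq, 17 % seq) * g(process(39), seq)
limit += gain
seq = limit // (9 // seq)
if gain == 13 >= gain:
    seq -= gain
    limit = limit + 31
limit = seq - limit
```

Transformed code:
seq = (limit + 0 + (gain + limit)) // (limit + 0 + 34)
limit = seq + 0 + 29 + limit * 12
limit = 16 + 0 + seq - limit
gain = (17 % seq + 0 + seq) * (seq + 0 + process(39))
limit += gain
seq = limit // (9 // seq)
if gain == 13 and 13 >= gain:
    seq -= gain
    limit = limit + 31
limit = seq - limit

10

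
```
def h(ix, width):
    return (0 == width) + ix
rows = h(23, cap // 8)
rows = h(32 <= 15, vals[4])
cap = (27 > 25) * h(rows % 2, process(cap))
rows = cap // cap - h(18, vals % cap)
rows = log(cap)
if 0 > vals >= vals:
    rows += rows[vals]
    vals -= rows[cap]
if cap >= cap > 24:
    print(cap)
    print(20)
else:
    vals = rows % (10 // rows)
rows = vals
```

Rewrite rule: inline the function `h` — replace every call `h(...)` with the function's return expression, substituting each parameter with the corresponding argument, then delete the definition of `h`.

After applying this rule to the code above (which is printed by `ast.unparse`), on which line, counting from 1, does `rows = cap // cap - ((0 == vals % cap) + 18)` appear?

4

Transformed code:
rows = (0 == cap // 8) + 23
rows = (0 == vals[4]) + (32 <= 15)
cap = (27 > 25) * ((0 == process(cap)) + rows % 2)
rows = cap // cap - ((0 == vals % cap) + 18)
rows = log(cap)
if 0 > vals >= vals:
    rows += rows[vals]
    vals -= rows[cap]
if cap >= cap > 24:
    print(cap)
    print(20)
else:
    vals = rows % (10 // rows)
rows = vals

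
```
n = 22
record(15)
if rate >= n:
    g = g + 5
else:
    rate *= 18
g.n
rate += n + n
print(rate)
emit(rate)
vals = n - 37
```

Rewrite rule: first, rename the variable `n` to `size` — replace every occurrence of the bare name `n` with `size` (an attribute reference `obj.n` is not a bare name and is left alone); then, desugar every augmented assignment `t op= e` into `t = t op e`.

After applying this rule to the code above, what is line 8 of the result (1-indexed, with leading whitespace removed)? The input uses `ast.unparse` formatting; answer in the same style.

Transformed code:
size = 22
record(15)
if rate >= size:
    g = g + 5
else:
    rate = rate * 18
g.n
rate = rate + (size + size)
print(rate)
emit(rate)
vals = size - 37

rate = rate + (size + size)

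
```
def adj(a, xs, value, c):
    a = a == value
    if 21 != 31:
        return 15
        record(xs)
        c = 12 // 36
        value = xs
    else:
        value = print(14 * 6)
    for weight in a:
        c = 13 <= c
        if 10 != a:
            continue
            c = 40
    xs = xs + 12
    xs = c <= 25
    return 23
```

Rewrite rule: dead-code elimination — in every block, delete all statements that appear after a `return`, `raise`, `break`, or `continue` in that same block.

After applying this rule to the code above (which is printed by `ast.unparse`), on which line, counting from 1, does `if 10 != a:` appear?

9

Transformed code:
def adj(a, xs, value, c):
    a = a == value
    if 21 != 31:
        return 15
    else:
        value = print(14 * 6)
    for weight in a:
        c = 13 <= c
        if 10 != a:
            continue
    xs = xs + 12
    xs = c <= 25
    return 23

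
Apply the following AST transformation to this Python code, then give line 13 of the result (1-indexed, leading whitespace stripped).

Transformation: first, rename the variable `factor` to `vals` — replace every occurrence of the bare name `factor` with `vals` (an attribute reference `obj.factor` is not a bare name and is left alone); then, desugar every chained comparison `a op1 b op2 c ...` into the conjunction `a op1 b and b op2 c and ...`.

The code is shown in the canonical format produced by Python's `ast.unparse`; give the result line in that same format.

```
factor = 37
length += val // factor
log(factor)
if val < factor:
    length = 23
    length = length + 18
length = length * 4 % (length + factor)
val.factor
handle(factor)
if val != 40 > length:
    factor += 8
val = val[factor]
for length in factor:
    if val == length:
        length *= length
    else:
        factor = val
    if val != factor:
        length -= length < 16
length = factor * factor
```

Transformed code:
vals = 37
length += val // vals
log(vals)
if val < vals:
    length = 23
    length = length + 18
length = length * 4 % (length + vals)
val.factor
handle(vals)
if val != 40 and 40 > length:
    vals += 8
val = val[vals]
for length in vals:
    if val == length:
        length *= length
    else:
        vals = val
    if val != vals:
        length -= length < 16
length = vals * vals

for length in vals:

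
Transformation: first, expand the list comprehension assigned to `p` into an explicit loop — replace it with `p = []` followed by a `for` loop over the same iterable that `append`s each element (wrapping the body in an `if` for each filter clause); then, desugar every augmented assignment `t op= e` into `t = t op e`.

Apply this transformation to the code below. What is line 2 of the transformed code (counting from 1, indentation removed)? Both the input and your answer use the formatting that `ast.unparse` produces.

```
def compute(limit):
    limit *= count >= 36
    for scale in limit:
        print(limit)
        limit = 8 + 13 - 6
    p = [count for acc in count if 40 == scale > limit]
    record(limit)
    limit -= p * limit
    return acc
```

Transformed code:
def compute(limit):
    limit = limit * (count >= 36)
    for scale in limit:
        print(limit)
        limit = 8 + 13 - 6
    p = []
    for acc in count:
        if 40 == scale > limit:
            p.append(count)
    record(limit)
    limit = limit - p * limit
    return acc

limit = limit * (count >= 36)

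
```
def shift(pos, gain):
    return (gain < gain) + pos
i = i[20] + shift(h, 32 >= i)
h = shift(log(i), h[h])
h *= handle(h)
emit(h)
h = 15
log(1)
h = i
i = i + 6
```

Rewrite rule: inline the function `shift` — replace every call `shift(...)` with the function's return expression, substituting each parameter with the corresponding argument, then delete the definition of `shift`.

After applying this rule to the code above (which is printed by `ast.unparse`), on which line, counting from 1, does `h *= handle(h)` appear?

3

Transformed code:
i = i[20] + (((32 >= i) < (32 >= i)) + h)
h = (h[h] < h[h]) + log(i)
h *= handle(h)
emit(h)
h = 15
log(1)
h = i
i = i + 6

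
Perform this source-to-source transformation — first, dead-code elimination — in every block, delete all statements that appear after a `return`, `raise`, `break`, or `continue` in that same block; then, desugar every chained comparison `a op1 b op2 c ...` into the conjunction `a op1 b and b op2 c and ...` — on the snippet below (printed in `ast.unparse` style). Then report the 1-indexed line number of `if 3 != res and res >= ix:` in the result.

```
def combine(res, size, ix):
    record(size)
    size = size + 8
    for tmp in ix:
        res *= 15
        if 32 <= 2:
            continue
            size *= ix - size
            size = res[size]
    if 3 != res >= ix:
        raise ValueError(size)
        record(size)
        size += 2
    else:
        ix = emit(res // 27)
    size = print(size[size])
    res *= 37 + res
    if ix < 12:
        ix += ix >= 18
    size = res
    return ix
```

Transformed code:
def combine(res, size, ix):
    record(size)
    size = size + 8
    for tmp in ix:
        res *= 15
        if 32 <= 2:
            continue
    if 3 != res and res >= ix:
        raise ValueError(size)
    else:
        ix = emit(res // 27)
    size = print(size[size])
    res *= 37 + res
    if ix < 12:
        ix += ix >= 18
    size = res
    return ix

8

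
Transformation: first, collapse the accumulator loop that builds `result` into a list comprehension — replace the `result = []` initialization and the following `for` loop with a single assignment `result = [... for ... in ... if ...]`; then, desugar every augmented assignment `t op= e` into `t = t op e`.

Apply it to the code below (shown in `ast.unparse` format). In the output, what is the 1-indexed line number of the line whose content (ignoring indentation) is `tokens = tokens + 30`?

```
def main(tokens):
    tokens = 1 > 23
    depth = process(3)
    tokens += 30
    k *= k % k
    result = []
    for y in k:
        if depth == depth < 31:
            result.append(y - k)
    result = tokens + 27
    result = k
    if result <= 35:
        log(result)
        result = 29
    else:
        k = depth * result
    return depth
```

Transformed code:
def main(tokens):
    tokens = 1 > 23
    depth = process(3)
    tokens = tokens + 30
    k = k * (k % k)
    result = [y - k for y in k if depth == depth < 31]
    result = tokens + 27
    result = k
    if result <= 35:
        log(result)
        result = 29
    else:
        k = depth * result
    return depth

4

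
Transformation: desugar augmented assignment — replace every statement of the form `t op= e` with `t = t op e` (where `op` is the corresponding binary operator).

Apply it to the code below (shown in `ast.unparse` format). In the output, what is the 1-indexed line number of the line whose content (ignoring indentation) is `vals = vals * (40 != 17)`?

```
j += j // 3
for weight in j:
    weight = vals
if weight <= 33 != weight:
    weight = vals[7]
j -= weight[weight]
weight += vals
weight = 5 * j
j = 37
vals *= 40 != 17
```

Transformed code:
j = j + j // 3
for weight in j:
    weight = vals
if weight <= 33 != weight:
    weight = vals[7]
j = j - weight[weight]
weight = weight + vals
weight = 5 * j
j = 37
vals = vals * (40 != 17)

10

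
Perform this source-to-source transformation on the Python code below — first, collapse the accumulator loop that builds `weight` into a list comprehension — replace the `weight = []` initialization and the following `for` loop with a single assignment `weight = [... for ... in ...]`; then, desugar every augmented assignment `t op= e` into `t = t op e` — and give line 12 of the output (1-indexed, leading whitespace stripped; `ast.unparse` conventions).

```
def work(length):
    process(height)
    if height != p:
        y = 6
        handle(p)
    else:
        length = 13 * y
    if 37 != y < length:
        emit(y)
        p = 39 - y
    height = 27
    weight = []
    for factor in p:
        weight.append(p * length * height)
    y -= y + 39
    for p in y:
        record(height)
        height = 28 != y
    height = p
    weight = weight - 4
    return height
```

weight = [p * length * height for factor in p]

Transformed code:
def work(length):
    process(height)
    if height != p:
        y = 6
        handle(p)
    else:
        length = 13 * y
    if 37 != y < length:
        emit(y)
        p = 39 - y
    height = 27
    weight = [p * length * height for factor in p]
    y = y - (y + 39)
    for p in y:
        record(height)
        height = 28 != y
    height = p
    weight = weight - 4
    return height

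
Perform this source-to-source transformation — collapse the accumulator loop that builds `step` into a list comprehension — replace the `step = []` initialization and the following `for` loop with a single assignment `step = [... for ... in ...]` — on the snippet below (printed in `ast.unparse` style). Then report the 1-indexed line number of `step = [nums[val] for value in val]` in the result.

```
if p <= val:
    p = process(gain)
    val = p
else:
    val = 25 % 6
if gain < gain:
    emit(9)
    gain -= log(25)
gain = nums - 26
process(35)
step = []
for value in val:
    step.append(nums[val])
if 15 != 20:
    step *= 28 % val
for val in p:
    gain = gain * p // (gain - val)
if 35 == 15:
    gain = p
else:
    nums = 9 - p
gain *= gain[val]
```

Transformed code:
if p <= val:
    p = process(gain)
    val = p
else:
    val = 25 % 6
if gain < gain:
    emit(9)
    gain -= log(25)
gain = nums - 26
process(35)
step = [nums[val] for value in val]
if 15 != 20:
    step *= 28 % val
for val in p:
    gain = gain * p // (gain - val)
if 35 == 15:
    gain = p
else:
    nums = 9 - p
gain *= gain[val]

11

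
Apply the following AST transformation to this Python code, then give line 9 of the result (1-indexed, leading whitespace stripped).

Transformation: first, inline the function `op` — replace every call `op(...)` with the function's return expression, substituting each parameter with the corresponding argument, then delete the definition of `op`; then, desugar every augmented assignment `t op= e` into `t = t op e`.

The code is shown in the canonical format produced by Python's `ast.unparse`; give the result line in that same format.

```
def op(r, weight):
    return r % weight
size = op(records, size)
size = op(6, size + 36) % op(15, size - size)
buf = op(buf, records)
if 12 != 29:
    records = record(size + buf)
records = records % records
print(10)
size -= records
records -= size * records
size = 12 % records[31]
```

records = records - size * records

Transformed code:
size = records % size
size = 6 % (size + 36) % (15 % (size - size))
buf = buf % records
if 12 != 29:
    records = record(size + buf)
records = records % records
print(10)
size = size - records
records = records - size * records
size = 12 % records[31]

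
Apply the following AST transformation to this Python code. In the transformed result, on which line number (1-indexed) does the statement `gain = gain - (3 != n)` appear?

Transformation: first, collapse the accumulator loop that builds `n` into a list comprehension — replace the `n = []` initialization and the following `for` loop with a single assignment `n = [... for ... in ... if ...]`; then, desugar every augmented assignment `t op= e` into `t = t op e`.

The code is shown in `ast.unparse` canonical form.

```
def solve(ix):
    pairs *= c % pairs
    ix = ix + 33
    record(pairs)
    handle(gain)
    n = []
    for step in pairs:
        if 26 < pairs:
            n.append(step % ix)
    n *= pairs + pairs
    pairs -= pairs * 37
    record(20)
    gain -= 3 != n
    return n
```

10

Transformed code:
def solve(ix):
    pairs = pairs * (c % pairs)
    ix = ix + 33
    record(pairs)
    handle(gain)
    n = [step % ix for step in pairs if 26 < pairs]
    n = n * (pairs + pairs)
    pairs = pairs - pairs * 37
    record(20)
    gain = gain - (3 != n)
    return n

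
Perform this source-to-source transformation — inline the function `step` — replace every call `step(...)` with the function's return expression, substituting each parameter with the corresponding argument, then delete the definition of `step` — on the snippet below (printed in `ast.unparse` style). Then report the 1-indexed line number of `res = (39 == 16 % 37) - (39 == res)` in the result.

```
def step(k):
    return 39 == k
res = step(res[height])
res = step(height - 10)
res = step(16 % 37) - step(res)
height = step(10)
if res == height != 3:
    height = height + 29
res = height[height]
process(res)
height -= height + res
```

3

Transformed code:
res = 39 == res[height]
res = 39 == height - 10
res = (39 == 16 % 37) - (39 == res)
height = 39 == 10
if res == height != 3:
    height = height + 29
res = height[height]
process(res)
height -= height + res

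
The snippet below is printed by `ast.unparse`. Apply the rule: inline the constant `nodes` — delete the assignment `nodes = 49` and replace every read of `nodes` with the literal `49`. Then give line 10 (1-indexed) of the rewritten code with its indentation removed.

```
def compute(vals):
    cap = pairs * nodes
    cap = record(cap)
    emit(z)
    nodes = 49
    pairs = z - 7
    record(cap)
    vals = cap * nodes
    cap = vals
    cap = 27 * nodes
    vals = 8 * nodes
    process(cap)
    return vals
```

Transformed code:
def compute(vals):
    cap = pairs * 49
    cap = record(cap)
    emit(z)
    pairs = z - 7
    record(cap)
    vals = cap * 49
    cap = vals
    cap = 27 * 49
    vals = 8 * 49
    process(cap)
    return vals

vals = 8 * 49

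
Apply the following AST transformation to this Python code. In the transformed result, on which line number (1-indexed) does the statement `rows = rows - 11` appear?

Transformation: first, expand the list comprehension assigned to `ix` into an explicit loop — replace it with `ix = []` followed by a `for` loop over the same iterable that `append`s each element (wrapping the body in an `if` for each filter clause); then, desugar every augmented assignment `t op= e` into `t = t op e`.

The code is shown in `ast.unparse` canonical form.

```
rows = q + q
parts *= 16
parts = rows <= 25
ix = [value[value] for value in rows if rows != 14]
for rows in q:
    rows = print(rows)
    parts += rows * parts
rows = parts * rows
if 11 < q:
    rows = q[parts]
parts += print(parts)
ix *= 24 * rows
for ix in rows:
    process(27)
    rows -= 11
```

18

Transformed code:
rows = q + q
parts = parts * 16
parts = rows <= 25
ix = []
for value in rows:
    if rows != 14:
        ix.append(value[value])
for rows in q:
    rows = print(rows)
    parts = parts + rows * parts
rows = parts * rows
if 11 < q:
    rows = q[parts]
parts = parts + print(parts)
ix = ix * (24 * rows)
for ix in rows:
    process(27)
    rows = rows - 11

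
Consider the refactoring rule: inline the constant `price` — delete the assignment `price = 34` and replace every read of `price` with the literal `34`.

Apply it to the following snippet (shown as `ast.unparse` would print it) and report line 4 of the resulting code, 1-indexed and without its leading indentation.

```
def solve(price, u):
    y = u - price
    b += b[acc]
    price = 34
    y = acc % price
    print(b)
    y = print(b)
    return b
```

Transformed code:
def solve(price, u):
    y = u - 34
    b += b[acc]
    y = acc % 34
    print(b)
    y = print(b)
    return b

y = acc % 34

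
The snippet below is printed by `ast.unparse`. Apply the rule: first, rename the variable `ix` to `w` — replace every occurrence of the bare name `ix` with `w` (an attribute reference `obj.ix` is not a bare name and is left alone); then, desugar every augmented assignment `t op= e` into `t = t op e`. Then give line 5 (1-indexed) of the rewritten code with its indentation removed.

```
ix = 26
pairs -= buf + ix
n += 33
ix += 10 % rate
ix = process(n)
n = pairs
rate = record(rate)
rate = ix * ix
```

Transformed code:
w = 26
pairs = pairs - (buf + w)
n = n + 33
w = w + 10 % rate
w = process(n)
n = pairs
rate = record(rate)
rate = w * w

w = process(n)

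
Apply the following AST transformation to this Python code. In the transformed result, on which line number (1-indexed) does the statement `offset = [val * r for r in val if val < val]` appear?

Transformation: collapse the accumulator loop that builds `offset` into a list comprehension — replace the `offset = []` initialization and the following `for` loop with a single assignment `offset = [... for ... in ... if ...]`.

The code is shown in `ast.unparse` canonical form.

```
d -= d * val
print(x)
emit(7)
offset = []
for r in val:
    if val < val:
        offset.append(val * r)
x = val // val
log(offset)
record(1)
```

4

Transformed code:
d -= d * val
print(x)
emit(7)
offset = [val * r for r in val if val < val]
x = val // val
log(offset)
record(1)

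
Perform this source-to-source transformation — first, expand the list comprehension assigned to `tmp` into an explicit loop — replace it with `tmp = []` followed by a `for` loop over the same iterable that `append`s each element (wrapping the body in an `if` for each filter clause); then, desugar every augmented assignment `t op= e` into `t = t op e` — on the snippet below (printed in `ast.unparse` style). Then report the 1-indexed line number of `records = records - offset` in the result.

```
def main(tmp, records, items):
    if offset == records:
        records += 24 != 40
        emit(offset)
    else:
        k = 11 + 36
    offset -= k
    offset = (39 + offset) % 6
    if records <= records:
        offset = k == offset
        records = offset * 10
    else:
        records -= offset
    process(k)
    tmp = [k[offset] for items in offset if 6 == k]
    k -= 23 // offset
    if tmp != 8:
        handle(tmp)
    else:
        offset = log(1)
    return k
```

Transformed code:
def main(tmp, records, items):
    if offset == records:
        records = records + (24 != 40)
        emit(offset)
    else:
        k = 11 + 36
    offset = offset - k
    offset = (39 + offset) % 6
    if records <= records:
        offset = k == offset
        records = offset * 10
    else:
        records = records - offset
    process(k)
    tmp = []
    for items in offset:
        if 6 == k:
            tmp.append(k[offset])
    k = k - 23 // offset
    if tmp != 8:
        handle(tmp)
    else:
        offset = log(1)
    return k

13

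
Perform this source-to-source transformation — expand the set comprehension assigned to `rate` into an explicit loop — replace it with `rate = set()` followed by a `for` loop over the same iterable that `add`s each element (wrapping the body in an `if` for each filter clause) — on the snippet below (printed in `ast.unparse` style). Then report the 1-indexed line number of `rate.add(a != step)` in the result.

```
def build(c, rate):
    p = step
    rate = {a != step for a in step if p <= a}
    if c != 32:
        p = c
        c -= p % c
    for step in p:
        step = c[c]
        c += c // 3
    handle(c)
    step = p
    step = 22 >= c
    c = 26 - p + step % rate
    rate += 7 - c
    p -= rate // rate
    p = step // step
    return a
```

6

Transformed code:
def build(c, rate):
    p = step
    rate = set()
    for a in step:
        if p <= a:
            rate.add(a != step)
    if c != 32:
        p = c
        c -= p % c
    for step in p:
        step = c[c]
        c += c // 3
    handle(c)
    step = p
    step = 22 >= c
    c = 26 - p + step % rate
    rate += 7 - c
    p -= rate // rate
    p = step // step
    return a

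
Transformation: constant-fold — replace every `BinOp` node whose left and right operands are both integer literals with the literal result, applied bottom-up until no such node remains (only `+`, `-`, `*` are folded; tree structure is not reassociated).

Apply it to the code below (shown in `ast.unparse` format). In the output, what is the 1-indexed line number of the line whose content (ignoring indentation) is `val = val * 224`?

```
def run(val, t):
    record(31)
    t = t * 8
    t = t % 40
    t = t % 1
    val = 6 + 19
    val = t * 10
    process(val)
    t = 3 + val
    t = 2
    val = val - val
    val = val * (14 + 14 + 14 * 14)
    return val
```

12

Transformed code:
def run(val, t):
    record(31)
    t = t * 8
    t = t % 40
    t = t % 1
    val = 25
    val = t * 10
    process(val)
    t = 3 + val
    t = 2
    val = val - val
    val = val * 224
    return val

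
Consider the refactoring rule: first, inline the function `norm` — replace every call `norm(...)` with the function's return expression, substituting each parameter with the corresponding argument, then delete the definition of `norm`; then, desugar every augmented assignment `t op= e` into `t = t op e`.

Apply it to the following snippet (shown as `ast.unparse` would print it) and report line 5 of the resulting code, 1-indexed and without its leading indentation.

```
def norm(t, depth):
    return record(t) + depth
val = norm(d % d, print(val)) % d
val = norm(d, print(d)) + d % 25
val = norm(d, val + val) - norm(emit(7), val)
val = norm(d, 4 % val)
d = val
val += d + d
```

d = val

Transformed code:
val = (record(d % d) + print(val)) % d
val = record(d) + print(d) + d % 25
val = record(d) + (val + val) - (record(emit(7)) + val)
val = record(d) + 4 % val
d = val
val = val + (d + d)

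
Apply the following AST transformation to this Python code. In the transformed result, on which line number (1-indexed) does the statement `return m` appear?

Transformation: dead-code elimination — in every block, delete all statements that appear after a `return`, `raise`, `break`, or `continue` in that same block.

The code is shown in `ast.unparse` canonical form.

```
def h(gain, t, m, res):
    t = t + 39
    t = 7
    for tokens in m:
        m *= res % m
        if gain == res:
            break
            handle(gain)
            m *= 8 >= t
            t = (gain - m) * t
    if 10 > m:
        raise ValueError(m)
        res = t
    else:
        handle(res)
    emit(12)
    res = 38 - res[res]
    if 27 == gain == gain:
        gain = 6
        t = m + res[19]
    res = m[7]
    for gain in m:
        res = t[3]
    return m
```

20

Transformed code:
def h(gain, t, m, res):
    t = t + 39
    t = 7
    for tokens in m:
        m *= res % m
        if gain == res:
            break
    if 10 > m:
        raise ValueError(m)
    else:
        handle(res)
    emit(12)
    res = 38 - res[res]
    if 27 == gain == gain:
        gain = 6
        t = m + res[19]
    res = m[7]
    for gain in m:
        res = t[3]
    return m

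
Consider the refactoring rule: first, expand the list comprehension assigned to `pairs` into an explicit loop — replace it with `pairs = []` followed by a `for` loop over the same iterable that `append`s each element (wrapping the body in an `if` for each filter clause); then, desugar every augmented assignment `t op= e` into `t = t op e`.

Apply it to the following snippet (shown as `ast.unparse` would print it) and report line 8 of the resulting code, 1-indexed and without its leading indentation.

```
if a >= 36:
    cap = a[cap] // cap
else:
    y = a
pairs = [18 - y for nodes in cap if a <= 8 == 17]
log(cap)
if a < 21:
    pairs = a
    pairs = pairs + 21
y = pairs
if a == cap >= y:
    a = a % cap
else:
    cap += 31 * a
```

pairs.append(18 - y)

Transformed code:
if a >= 36:
    cap = a[cap] // cap
else:
    y = a
pairs = []
for nodes in cap:
    if a <= 8 == 17:
        pairs.append(18 - y)
log(cap)
if a < 21:
    pairs = a
    pairs = pairs + 21
y = pairs
if a == cap >= y:
    a = a % cap
else:
    cap = cap + 31 * a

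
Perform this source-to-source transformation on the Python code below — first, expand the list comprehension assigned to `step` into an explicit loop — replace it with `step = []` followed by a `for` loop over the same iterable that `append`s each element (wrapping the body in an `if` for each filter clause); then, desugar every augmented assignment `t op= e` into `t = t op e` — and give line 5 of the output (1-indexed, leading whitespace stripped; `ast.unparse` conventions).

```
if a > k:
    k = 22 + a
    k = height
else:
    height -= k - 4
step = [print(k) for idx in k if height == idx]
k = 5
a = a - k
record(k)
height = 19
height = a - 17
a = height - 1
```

height = height - (k - 4)

Transformed code:
if a > k:
    k = 22 + a
    k = height
else:
    height = height - (k - 4)
step = []
for idx in k:
    if height == idx:
        step.append(print(k))
k = 5
a = a - k
record(k)
height = 19
height = a - 17
a = height - 1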